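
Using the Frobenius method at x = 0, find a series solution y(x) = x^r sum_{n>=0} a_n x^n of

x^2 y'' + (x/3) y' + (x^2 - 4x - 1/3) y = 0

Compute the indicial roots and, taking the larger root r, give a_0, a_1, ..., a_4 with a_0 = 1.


Write in Frobenius form y'' + (p(x)/x) y' + (q(x)/x^2) y = 0:
  p(x) = 1/3,  q(x) = x^2 - 4x - 1/3.
Indicial equation: r(r-1) + (1/3) r + (-1/3) = 0 -> roots r_1 = 1, r_2 = -1/3.
Take r = r_1 = 1. Let y(x) = x^r sum_{n>=0} a_n x^n with a_0 = 1.
Substitute y = x^r sum a_n x^n and match x^{r+n}. The recurrence is
  D(n) a_n - 4 a_{n-1} + 1 a_{n-2} = 0,  where D(n) = (r+n)(r+n-1) + (1/3)(r+n) + (-1/3).
  a_n = [4 a_{n-1} - 1 a_{n-2}] / D(n).
Since the indicial polynomial factors as (r - r_1)(r - r_2), D(n) = (r_1 + n - r_1)(r_1 + n - r_2) = n(n + 4/3).
Evaluating step by step (a_0 = 1):
  n = 1: D(1) = 1(1 + 4/3) = 7/3; numerator = 4(1) = 4; a_1 = (4)/(7/3) = 12/7
  n = 2: D(2) = 2(2 + 4/3) = 20/3; numerator = 4(12/7) - 1(1) = 41/7; a_2 = (41/7)/(20/3) = 123/140
  n = 3: D(3) = 3(3 + 4/3) = 13; numerator = 4(123/140) - 1(12/7) = 9/5; a_3 = (9/5)/(13) = 9/65
  n = 4: D(4) = 4(4 + 4/3) = 64/3; numerator = 4(9/65) - 1(123/140) = -591/1820; a_4 = (-591/1820)/(64/3) = -1773/116480

r = 1; a_0 = 1; a_1 = 12/7; a_2 = 123/140; a_3 = 9/65; a_4 = -1773/116480


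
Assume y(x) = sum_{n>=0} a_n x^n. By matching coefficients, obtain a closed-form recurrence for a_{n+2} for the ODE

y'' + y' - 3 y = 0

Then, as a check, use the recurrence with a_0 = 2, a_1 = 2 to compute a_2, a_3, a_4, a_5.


Substitute y = sum_n a_n x^n.
y''(x) has coefficient (n+2)(n+1) a_{n+2} at x^n;
y'(x) has coefficient (n+1) a_{n+1} at x^n;
-3 y(x) has coefficient -3 a_n at x^n.
Matching x^n: (n+2)(n+1) a_{n+2} + (n+1) a_{n+1} - 3 a_n = 0.
Thus a_{n+2} = [-(n+1) a_{n+1} + 3 a_n] / ((n+1)(n+2)).

Check with a_0 = 2, a_1 = 2 (apply the recurrence for n = 0, 1, 2, 3): a_0 = 2, a_1 = 2, a_2 = 2, a_3 = 1/3, a_4 = 5/12, a_5 = -1/30.

a_(n+2) = [-(n+1) a_(n+1) + 3 a_n] / ((n+1)(n+2)); check: a_0 = 2, a_1 = 2, a_2 = 2, a_3 = 1/3, a_4 = 5/12, a_5 = -1/30


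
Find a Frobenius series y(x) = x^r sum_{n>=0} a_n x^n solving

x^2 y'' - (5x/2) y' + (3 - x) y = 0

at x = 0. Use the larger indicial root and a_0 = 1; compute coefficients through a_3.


Write in Frobenius form y'' + (p(x)/x) y' + (q(x)/x^2) y = 0:
  p(x) = -5/2,  q(x) = 3 - x.
Indicial equation: r(r-1) + (-5/2) r + (3) = 0 -> roots r_1 = 2, r_2 = 3/2.
Take r = r_1 = 2. Let y(x) = x^r sum_{n>=0} a_n x^n with a_0 = 1.
Substitute y = x^r sum a_n x^n and match x^{r+n}. The recurrence is
  D(n) a_n - 1 a_{n-1} = 0,  where D(n) = (r+n)(r+n-1) + (-5/2)(r+n) + (3).
  a_n = 1 / D(n) * a_{n-1}.
Since the indicial polynomial factors as (r - r_1)(r - r_2), D(n) = (r_1 + n - r_1)(r_1 + n - r_2) = n(n + 1/2).
Evaluating step by step (a_0 = 1):
  n = 1: D(1) = 1(1 + 1/2) = 3/2; numerator = 1(1) = 1; a_1 = (1)/(3/2) = 2/3
  n = 2: D(2) = 2(2 + 1/2) = 5; numerator = 1(2/3) = 2/3; a_2 = (2/3)/(5) = 2/15
  n = 3: D(3) = 3(3 + 1/2) = 21/2; numerator = 1(2/15) = 2/15; a_3 = (2/15)/(21/2) = 4/315

r = 2; a_0 = 1; a_1 = 2/3; a_2 = 2/15; a_3 = 4/315


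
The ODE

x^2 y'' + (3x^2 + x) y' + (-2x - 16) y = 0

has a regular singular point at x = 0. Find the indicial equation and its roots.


Divide by x^2 to reach normal form y'' + P_1(x) y' + P_2(x) y = 0 with P_1(x) = 3 + 1/x and P_2(x) = -2/x - 16/x^2.
x = 0 is a singular point because the y'-coefficient 3 + 1/x has a pole at x = 0 and the y-coefficient -2/x - 16/x^2 has a pole at x = 0.
It is a regular singular point because x P_1(x) = p(x) = 3x + 1 and x^2 P_2(x) = q(x) = -2x - 16 are polynomials, hence analytic at x = 0.
p(0) = 1,  q(0) = -16.
Indicial equation: r(r-1) + p(0) r + q(0) = 0, i.e. r^2 + (p(0) - 1) r + q(0) = 0, i.e. r^2 - 16 = 0.
Discriminant: (0)^2 - 4(-16) = 64, so r = (0 ± 8)/2.
Solving: r_1 = 4, r_2 = -4.

indicial: r^2 - 16 = 0; roots r_1 = 4, r_2 = -4


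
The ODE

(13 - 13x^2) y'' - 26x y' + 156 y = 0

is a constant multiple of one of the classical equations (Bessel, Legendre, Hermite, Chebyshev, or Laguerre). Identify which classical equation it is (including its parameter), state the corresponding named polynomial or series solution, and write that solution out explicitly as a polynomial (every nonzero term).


All three coefficients share the factor 13; dividing through by 13 gives  (1 - x^2) y'' - 2x y' + 12 y = 0.
This matches the Legendre equation (1 - x^2) y'' - 2x y' + n(n+1) y = 0 (note the -2x y' term) with n(n+1) = 12, so n = 3; the polynomial solution is P_3(x).
With y = sum_k a_k x^k, matching x^k gives (k+2)(k+1) a_{k+2} = [k(k+1) - n(n+1)] a_k = (k - 3)(k + 4) a_k. The right side vanishes at k = 3, so the series with the parity of 3 terminates at degree 3.
Standard normalization (P_n(1) = 1): leading coefficient (2n)!/(2^n (n!)^2) = 720/(8*36) = 5/2, so a_3 = 5/2. Work downward with a_k = (k+1)(k+2) a_{k+2} / ((k - 3)(k + 4)):
  a_1 = (2)(3)(5/2) / ((1 - 3)(1 + 4)) = 15/(-10) = -3/2
Hence P_3(x) = 5 x^3/2 - 3 x/2.

P_3(x); series = 5 x^3/2 - 3 x/2


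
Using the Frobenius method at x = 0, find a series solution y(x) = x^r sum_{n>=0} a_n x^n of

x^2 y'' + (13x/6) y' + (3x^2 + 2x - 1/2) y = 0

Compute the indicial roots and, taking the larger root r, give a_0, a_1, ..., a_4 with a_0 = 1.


Write in Frobenius form y'' + (p(x)/x) y' + (q(x)/x^2) y = 0:
  p(x) = 13/6,  q(x) = 3x^2 + 2x - 1/2.
Indicial equation: r(r-1) + (13/6) r + (-1/2) = 0 -> roots r_1 = 1/3, r_2 = -3/2.
Take r = r_1 = 1/3. Let y(x) = x^r sum_{n>=0} a_n x^n with a_0 = 1.
Substitute y = x^r sum a_n x^n and match x^{r+n}. The recurrence is
  D(n) a_n + 2 a_{n-1} + 3 a_{n-2} = 0,  where D(n) = (r+n)(r+n-1) + (13/6)(r+n) + (-1/2).
  a_n = [-2 a_{n-1} - 3 a_{n-2}] / D(n).
Since the indicial polynomial factors as (r - r_1)(r - r_2), D(n) = (r_1 + n - r_1)(r_1 + n - r_2) = n(n + 11/6).
Evaluating step by step (a_0 = 1):
  n = 1: D(1) = 1(1 + 11/6) = 17/6; numerator = -2(1) = -2; a_1 = (-2)/(17/6) = -12/17
  n = 2: D(2) = 2(2 + 11/6) = 23/3; numerator = -2(-12/17) - 3(1) = -27/17; a_2 = (-27/17)/(23/3) = -81/391
  n = 3: D(3) = 3(3 + 11/6) = 29/2; numerator = -2(-81/391) - 3(-12/17) = 990/391; a_3 = (990/391)/(29/2) = 1980/11339
  n = 4: D(4) = 4(4 + 11/6) = 70/3; numerator = -2(1980/11339) - 3(-81/391) = 3087/11339; a_4 = (3087/11339)/(70/3) = 1323/113390

r = 1/3; a_0 = 1; a_1 = -12/17; a_2 = -81/391; a_3 = 1980/11339; a_4 = 1323/113390


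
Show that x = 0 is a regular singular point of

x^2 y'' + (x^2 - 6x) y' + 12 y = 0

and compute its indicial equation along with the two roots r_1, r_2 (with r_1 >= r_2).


Divide by x^2 to reach normal form y'' + P_1(x) y' + P_2(x) y = 0 with P_1(x) = 1 - 6/x and P_2(x) = 12/x^2.
x = 0 is a singular point because the y'-coefficient 1 - 6/x has a pole at x = 0 and the y-coefficient 12/x^2 has a pole at x = 0.
It is a regular singular point because x P_1(x) = p(x) = x - 6 and x^2 P_2(x) = q(x) = 12 are polynomials, hence analytic at x = 0.
p(0) = -6,  q(0) = 12.
Indicial equation: r(r-1) + p(0) r + q(0) = 0, i.e. r^2 + (p(0) - 1) r + q(0) = 0, i.e. r^2 - 7 r + 12 = 0.
Discriminant: (-7)^2 - 4(12) = 1, so r = (7 ± 1)/2.
Solving: r_1 = 4, r_2 = 3.

indicial: r^2 - 7 r + 12 = 0; roots r_1 = 4, r_2 = 3


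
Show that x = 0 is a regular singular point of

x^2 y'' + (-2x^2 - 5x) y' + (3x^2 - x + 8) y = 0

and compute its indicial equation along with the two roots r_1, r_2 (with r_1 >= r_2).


Divide by x^2 to reach normal form y'' + P_1(x) y' + P_2(x) y = 0 with P_1(x) = -2 - 5/x and P_2(x) = 3 - 1/x + 8/x^2.
x = 0 is a singular point because the y'-coefficient -2 - 5/x has a pole at x = 0 and the y-coefficient 3 - 1/x + 8/x^2 has a pole at x = 0.
It is a regular singular point because x P_1(x) = p(x) = -2x - 5 and x^2 P_2(x) = q(x) = 3x^2 - x + 8 are polynomials, hence analytic at x = 0.
p(0) = -5,  q(0) = 8.
Indicial equation: r(r-1) + p(0) r + q(0) = 0, i.e. r^2 + (p(0) - 1) r + q(0) = 0, i.e. r^2 - 6 r + 8 = 0.
Discriminant: (-6)^2 - 4(8) = 4, so r = (6 ± 2)/2.
Solving: r_1 = 4, r_2 = 2.

indicial: r^2 - 6 r + 8 = 0; roots r_1 = 4, r_2 = 2


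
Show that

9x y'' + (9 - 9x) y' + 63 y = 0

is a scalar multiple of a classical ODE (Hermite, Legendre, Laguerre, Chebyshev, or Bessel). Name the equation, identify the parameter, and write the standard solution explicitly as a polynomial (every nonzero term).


All three coefficients share the factor 9; dividing through by 9 gives  x y'' + (1 - x) y' + 7 y = 0.
This matches the Laguerre equation x y'' + (1 - x) y' + n y = 0 with n = 7; the polynomial solution is L_7(x).
With y = sum_k a_k x^k, matching x^k gives (k+1)k a_{k+1} + (k+1) a_{k+1} - k a_k + n a_k = 0, i.e. (k+1)^2 a_{k+1} = (k - n) a_k = (k - 7) a_k. The right side vanishes at k = 7, so the series terminates at degree 7.
Standard normalization L_n(0) = 1 gives a_0 = 1. Work upward with a_{k+1} = (k - 7) a_k / (k+1)^2:
  a_1 = (0 - 7)(1) / 1^2 = -7/1 = -7
  a_2 = (1 - 7)(-7) / 2^2 = 42/4 = 21/2
  a_3 = (2 - 7)(21/2) / 3^2 = (-105/2)/9 = -35/6
  a_4 = (3 - 7)(-35/6) / 4^2 = (70/3)/16 = 35/24
  a_5 = (4 - 7)(35/24) / 5^2 = (-35/8)/25 = -7/40
  a_6 = (5 - 7)(-7/40) / 6^2 = (7/20)/36 = 7/720
  a_7 = (6 - 7)(7/720) / 7^2 = (-7/720)/49 = -1/5040
Hence L_7(x) = -x^7/5040 + 7 x^6/720 - 7 x^5/40 + 35 x^4/24 - 35 x^3/6 + 21 x^2/2 - 7 x + 1.

L_7(x); series = -x^7/5040 + 7 x^6/720 - 7 x^5/40 + 35 x^4/24 - 35 x^3/6 + 21 x^2/2 - 7 x + 1


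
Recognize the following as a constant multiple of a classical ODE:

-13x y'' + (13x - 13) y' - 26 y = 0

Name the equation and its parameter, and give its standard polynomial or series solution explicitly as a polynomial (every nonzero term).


All three coefficients share the factor -13; dividing through by -13 gives  x y'' + (1 - x) y' + 2 y = 0.
This matches the Laguerre equation x y'' + (1 - x) y' + n y = 0 with n = 2; the polynomial solution is L_2(x).
With y = sum_k a_k x^k, matching x^k gives (k+1)k a_{k+1} + (k+1) a_{k+1} - k a_k + n a_k = 0, i.e. (k+1)^2 a_{k+1} = (k - n) a_k = (k - 2) a_k. The right side vanishes at k = 2, so the series terminates at degree 2.
Standard normalization L_n(0) = 1 gives a_0 = 1. Work upward with a_{k+1} = (k - 2) a_k / (k+1)^2:
  a_1 = (0 - 2)(1) / 1^2 = -2/1 = -2
  a_2 = (1 - 2)(-2) / 2^2 = 2/4 = 1/2
Hence L_2(x) = x^2/2 - 2 x + 1.

L_2(x); series = x^2/2 - 2 x + 1


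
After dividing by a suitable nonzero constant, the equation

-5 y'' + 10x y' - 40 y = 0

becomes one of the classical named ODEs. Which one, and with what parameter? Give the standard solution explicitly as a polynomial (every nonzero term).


All three coefficients share the factor -5; dividing through by -5 gives  y'' - 2x y' + 8 y = 0.
This matches the Hermite equation y'' - 2x y' + 2n y = 0 with 2n = 8, so n = 4; the polynomial solution is H_4(x).
With y = sum_k a_k x^k, matching x^k gives (k+2)(k+1) a_{k+2} = 2(k - n) a_k = 2(k - 4) a_k. The right side vanishes at k = 4, so the series with the parity of 4 terminates at degree 4.
Standard normalization: leading coefficient of H_n is 2^n, so a_4 = 2^4 = 16. Work downward with a_k = (k+1)(k+2) a_{k+2} / (2(k - n)):
  a_2 = (3)(4)(16) / (2(2 - 4)) = 192/(-4) = -48
  a_0 = (1)(2)(-48) / (2(0 - 4)) = -96/(-8) = 12
Hence H_4(x) = 16 x^4 - 48 x^2 + 12.

H_4(x); series = 16 x^4 - 48 x^2 + 12


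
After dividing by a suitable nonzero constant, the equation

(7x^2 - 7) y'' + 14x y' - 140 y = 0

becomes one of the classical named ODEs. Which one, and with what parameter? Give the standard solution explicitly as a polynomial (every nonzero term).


All three coefficients share the factor -7; dividing through by -7 gives  (1 - x^2) y'' - 2x y' + 20 y = 0.
This matches the Legendre equation (1 - x^2) y'' - 2x y' + n(n+1) y = 0 (note the -2x y' term) with n(n+1) = 20, so n = 4; the polynomial solution is P_4(x).
With y = sum_k a_k x^k, matching x^k gives (k+2)(k+1) a_{k+2} = [k(k+1) - n(n+1)] a_k = (k - 4)(k + 5) a_k. The right side vanishes at k = 4, so the series with the parity of 4 terminates at degree 4.
Standard normalization (P_n(1) = 1): leading coefficient (2n)!/(2^n (n!)^2) = 40320/(16*576) = 35/8, so a_4 = 35/8. Work downward with a_k = (k+1)(k+2) a_{k+2} / ((k - 4)(k + 5)):
  a_2 = (3)(4)(35/8) / ((2 - 4)(2 + 5)) = (105/2)/(-14) = -15/4
  a_0 = (1)(2)(-15/4) / ((0 - 4)(0 + 5)) = (-15/2)/(-20) = 3/8
Hence P_4(x) = 35 x^4/8 - 15 x^2/4 + 3/8.

P_4(x); series = 35 x^4/8 - 15 x^2/4 + 3/8


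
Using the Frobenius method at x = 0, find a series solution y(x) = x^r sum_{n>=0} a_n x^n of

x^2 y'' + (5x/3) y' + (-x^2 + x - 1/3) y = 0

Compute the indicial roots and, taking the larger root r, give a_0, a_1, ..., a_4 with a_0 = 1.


Write in Frobenius form y'' + (p(x)/x) y' + (q(x)/x^2) y = 0:
  p(x) = 5/3,  q(x) = -x^2 + x - 1/3.
Indicial equation: r(r-1) + (5/3) r + (-1/3) = 0 -> roots r_1 = 1/3, r_2 = -1.
Take r = r_1 = 1/3. Let y(x) = x^r sum_{n>=0} a_n x^n with a_0 = 1.
Substitute y = x^r sum a_n x^n and match x^{r+n}. The recurrence is
  D(n) a_n + 1 a_{n-1} - 1 a_{n-2} = 0,  where D(n) = (r+n)(r+n-1) + (5/3)(r+n) + (-1/3).
  a_n = [-1 a_{n-1} + 1 a_{n-2}] / D(n).
Since the indicial polynomial factors as (r - r_1)(r - r_2), D(n) = (r_1 + n - r_1)(r_1 + n - r_2) = n(n + 4/3).
Evaluating step by step (a_0 = 1):
  n = 1: D(1) = 1(1 + 4/3) = 7/3; numerator = -1(1) = -1; a_1 = (-1)/(7/3) = -3/7
  n = 2: D(2) = 2(2 + 4/3) = 20/3; numerator = -1(-3/7) + 1(1) = 10/7; a_2 = (10/7)/(20/3) = 3/14
  n = 3: D(3) = 3(3 + 4/3) = 13; numerator = -1(3/14) + 1(-3/7) = -9/14; a_3 = (-9/14)/(13) = -9/182
  n = 4: D(4) = 4(4 + 4/3) = 64/3; numerator = -1(-9/182) + 1(3/14) = 24/91; a_4 = (24/91)/(64/3) = 9/728

r = 1/3; a_0 = 1; a_1 = -3/7; a_2 = 3/14; a_3 = -9/182; a_4 = 9/728


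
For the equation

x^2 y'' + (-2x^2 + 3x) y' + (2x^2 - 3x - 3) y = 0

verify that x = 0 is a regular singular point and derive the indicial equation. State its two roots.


Divide by x^2 to reach normal form y'' + P_1(x) y' + P_2(x) y = 0 with P_1(x) = -2 + 3/x and P_2(x) = 2 - 3/x - 3/x^2.
x = 0 is a singular point because the y'-coefficient -2 + 3/x has a pole at x = 0 and the y-coefficient 2 - 3/x - 3/x^2 has a pole at x = 0.
It is a regular singular point because x P_1(x) = p(x) = 3 - 2x and x^2 P_2(x) = q(x) = 2x^2 - 3x - 3 are polynomials, hence analytic at x = 0.
p(0) = 3,  q(0) = -3.
Indicial equation: r(r-1) + p(0) r + q(0) = 0, i.e. r^2 + (p(0) - 1) r + q(0) = 0, i.e. r^2 + 2 r - 3 = 0.
Discriminant: (2)^2 - 4(-3) = 16, so r = (-2 ± 4)/2.
Solving: r_1 = 1, r_2 = -3.

indicial: r^2 + 2 r - 3 = 0; roots r_1 = 1, r_2 = -3


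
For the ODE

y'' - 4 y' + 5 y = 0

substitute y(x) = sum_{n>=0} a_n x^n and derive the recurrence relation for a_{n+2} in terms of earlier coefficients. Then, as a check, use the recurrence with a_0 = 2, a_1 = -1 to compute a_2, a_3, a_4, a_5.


Substitute y = sum_n a_n x^n.
y''(x) has coefficient (n+2)(n+1) a_{n+2} at x^n;
-4 y'(x) has coefficient -4 (n+1) a_{n+1} at x^n;
5 y(x) has coefficient 5 a_n at x^n.
Matching x^n: (n+2)(n+1) a_{n+2} - 4 (n+1) a_{n+1} + 5 a_n = 0.
Thus a_{n+2} = [4 (n+1) a_{n+1} - 5 a_n] / ((n+1)(n+2)).

Check with a_0 = 2, a_1 = -1 (apply the recurrence for n = 0, 1, 2, 3): a_0 = 2, a_1 = -1, a_2 = -7, a_3 = -17/2, a_4 = -67/12, a_5 = -281/120.

a_(n+2) = [4 (n+1) a_(n+1) - 5 a_n] / ((n+1)(n+2)); check: a_0 = 2, a_1 = -1, a_2 = -7, a_3 = -17/2, a_4 = -67/12, a_5 = -281/120


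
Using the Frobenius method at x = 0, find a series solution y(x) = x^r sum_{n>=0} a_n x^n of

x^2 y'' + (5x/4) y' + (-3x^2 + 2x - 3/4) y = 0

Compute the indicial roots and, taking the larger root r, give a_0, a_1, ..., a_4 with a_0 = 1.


Write in Frobenius form y'' + (p(x)/x) y' + (q(x)/x^2) y = 0:
  p(x) = 5/4,  q(x) = -3x^2 + 2x - 3/4.
Indicial equation: r(r-1) + (5/4) r + (-3/4) = 0 -> roots r_1 = 3/4, r_2 = -1.
Take r = r_1 = 3/4. Let y(x) = x^r sum_{n>=0} a_n x^n with a_0 = 1.
Substitute y = x^r sum a_n x^n and match x^{r+n}. The recurrence is
  D(n) a_n + 2 a_{n-1} - 3 a_{n-2} = 0,  where D(n) = (r+n)(r+n-1) + (5/4)(r+n) + (-3/4).
  a_n = [-2 a_{n-1} + 3 a_{n-2}] / D(n).
Since the indicial polynomial factors as (r - r_1)(r - r_2), D(n) = (r_1 + n - r_1)(r_1 + n - r_2) = n(n + 7/4).
Evaluating step by step (a_0 = 1):
  n = 1: D(1) = 1(1 + 7/4) = 11/4; numerator = -2(1) = -2; a_1 = (-2)/(11/4) = -8/11
  n = 2: D(2) = 2(2 + 7/4) = 15/2; numerator = -2(-8/11) + 3(1) = 49/11; a_2 = (49/11)/(15/2) = 98/165
  n = 3: D(3) = 3(3 + 7/4) = 57/4; numerator = -2(98/165) + 3(-8/11) = -556/165; a_3 = (-556/165)/(57/4) = -2224/9405
  n = 4: D(4) = 4(4 + 7/4) = 23; numerator = -2(-2224/9405) + 3(98/165) = 21206/9405; a_4 = (21206/9405)/(23) = 922/9405

r = 3/4; a_0 = 1; a_1 = -8/11; a_2 = 98/165; a_3 = -2224/9405; a_4 = 922/9405


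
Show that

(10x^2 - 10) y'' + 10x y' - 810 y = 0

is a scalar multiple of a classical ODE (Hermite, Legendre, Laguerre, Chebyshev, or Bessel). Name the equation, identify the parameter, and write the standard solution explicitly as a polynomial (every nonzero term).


All three coefficients share the factor -10; dividing through by -10 gives  (1 - x^2) y'' - x y' + 81 y = 0.
This matches the Chebyshev equation (1 - x^2) y'' - x y' + n^2 y = 0 (note the -x y' term, not -2x y') with n^2 = 81, so n = 9; the polynomial solution is T_9(x).
With y = sum_k a_k x^k, matching x^k gives (k+2)(k+1) a_{k+2} = (k^2 - n^2) a_k = (k - 9)(k + 9) a_k. The right side vanishes at k = 9, so the series with the parity of 9 terminates at degree 9.
Standard normalization: leading coefficient of T_n is 2^(n-1), so a_9 = 2^8 = 256. Work downward with a_k = (k+1)(k+2) a_{k+2} / ((k - 9)(k + 9)):
  a_7 = (8)(9)(256) / ((7 - 9)(7 + 9)) = 18432/(-32) = -576
  a_5 = (6)(7)(-576) / ((5 - 9)(5 + 9)) = -24192/(-56) = 432
  a_3 = (4)(5)(432) / ((3 - 9)(3 + 9)) = 8640/(-72) = -120
  a_1 = (2)(3)(-120) / ((1 - 9)(1 + 9)) = -720/(-80) = 9
Hence T_9(x) = 256 x^9 - 576 x^7 + 432 x^5 - 120 x^3 + 9 x.

T_9(x); series = 256 x^9 - 576 x^7 + 432 x^5 - 120 x^3 + 9 x


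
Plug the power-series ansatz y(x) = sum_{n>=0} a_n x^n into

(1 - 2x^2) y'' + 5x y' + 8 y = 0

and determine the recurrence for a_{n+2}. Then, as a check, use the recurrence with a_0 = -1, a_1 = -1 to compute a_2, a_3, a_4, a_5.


Substitute y = sum_n a_n x^n.
(1 - 2 x^2) y'' contributes (n+2)(n+1) a_{n+2} - 2 n(n-1) a_n at x^n.
5 x y'(x) contributes 5 n a_n at x^n.
8 y(x) contributes 8 a_n at x^n.
Matching x^n: (n+2)(n+1) a_{n+2} + (-2 n(n-1) + 5 n + 8) a_n = 0.
Thus a_{n+2} = (2 n(n-1) - 5 n - 8) / ((n+1)(n+2)) * a_n.

Check with a_0 = -1, a_1 = -1 (apply the recurrence for n = 0, 1, 2, 3): a_0 = -1, a_1 = -1, a_2 = 4, a_3 = 13/6, a_4 = -14/3, a_5 = -143/120.

a_(n+2) = (2 n(n-1) - 5 n - 8) / ((n+1)(n+2)) * a_n; check: a_0 = -1, a_1 = -1, a_2 = 4, a_3 = 13/6, a_4 = -14/3, a_5 = -143/120


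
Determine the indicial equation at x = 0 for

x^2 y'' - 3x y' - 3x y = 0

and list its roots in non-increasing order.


Divide by x^2 to reach normal form y'' + P_1(x) y' + P_2(x) y = 0 with P_1(x) = -3/x and P_2(x) = -3/x.
x = 0 is a singular point because the y'-coefficient -3/x has a pole at x = 0 and the y-coefficient -3/x has a pole at x = 0.
It is a regular singular point because x P_1(x) = p(x) = -3 and x^2 P_2(x) = q(x) = -3x are polynomials, hence analytic at x = 0.
p(0) = -3,  q(0) = 0.
Indicial equation: r(r-1) + p(0) r + q(0) = 0, i.e. r^2 + (p(0) - 1) r + q(0) = 0, i.e. r^2 - 4 r = 0.
Discriminant: (-4)^2 - 4(0) = 16, so r = (4 ± 4)/2.
Solving: r_1 = 4, r_2 = 0.

indicial: r^2 - 4 r = 0; roots r_1 = 4, r_2 = 0


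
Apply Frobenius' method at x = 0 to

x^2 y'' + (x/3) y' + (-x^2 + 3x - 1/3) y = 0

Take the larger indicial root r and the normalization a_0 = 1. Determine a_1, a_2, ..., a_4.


Write in Frobenius form y'' + (p(x)/x) y' + (q(x)/x^2) y = 0:
  p(x) = 1/3,  q(x) = -x^2 + 3x - 1/3.
Indicial equation: r(r-1) + (1/3) r + (-1/3) = 0 -> roots r_1 = 1, r_2 = -1/3.
Take r = r_1 = 1. Let y(x) = x^r sum_{n>=0} a_n x^n with a_0 = 1.
Substitute y = x^r sum a_n x^n and match x^{r+n}. The recurrence is
  D(n) a_n + 3 a_{n-1} - 1 a_{n-2} = 0,  where D(n) = (r+n)(r+n-1) + (1/3)(r+n) + (-1/3).
  a_n = [-3 a_{n-1} + 1 a_{n-2}] / D(n).
Since the indicial polynomial factors as (r - r_1)(r - r_2), D(n) = (r_1 + n - r_1)(r_1 + n - r_2) = n(n + 4/3).
Evaluating step by step (a_0 = 1):
  n = 1: D(1) = 1(1 + 4/3) = 7/3; numerator = -3(1) = -3; a_1 = (-3)/(7/3) = -9/7
  n = 2: D(2) = 2(2 + 4/3) = 20/3; numerator = -3(-9/7) + 1(1) = 34/7; a_2 = (34/7)/(20/3) = 51/70
  n = 3: D(3) = 3(3 + 4/3) = 13; numerator = -3(51/70) + 1(-9/7) = -243/70; a_3 = (-243/70)/(13) = -243/910
  n = 4: D(4) = 4(4 + 4/3) = 64/3; numerator = -3(-243/910) + 1(51/70) = 696/455; a_4 = (696/455)/(64/3) = 261/3640

r = 1; a_0 = 1; a_1 = -9/7; a_2 = 51/70; a_3 = -243/910; a_4 = 261/3640


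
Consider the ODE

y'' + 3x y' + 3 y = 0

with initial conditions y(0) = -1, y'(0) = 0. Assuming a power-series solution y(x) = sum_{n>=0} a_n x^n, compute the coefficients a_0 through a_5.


Ansatz: y(x) = sum_{n>=0} a_n x^n, so y'(x) = sum_{n>=1} n a_n x^(n-1) and y''(x) = sum_{n>=2} n(n-1) a_n x^(n-2).
Substitute into P(x) y'' + Q(x) y' + R(x) y = 0 with P(x) = 1, Q(x) = 3x, R(x) = 3, and match powers of x.
Initial conditions: a_0 = -1, a_1 = 0.
Setting the coefficient of each power of x to zero and solving order by order (substituting the coefficients already found):
  x^0: 2 a_2 + 3 a_0 = 0  ->  2 a_2 = -3 a_0 = 3  ->  a_2 = 3/2
  x^1: 6 a_3 + 6 a_1 = 0  ->  6 a_3 = -6 a_1 = 0  ->  a_3 = 0
  x^2: 12 a_4 + 9 a_2 = 0  ->  12 a_4 = -9 a_2 = -27/2  ->  a_4 = -9/8
  x^3: 20 a_5 + 12 a_3 = 0  ->  20 a_5 = -12 a_3 = 0  ->  a_5 = 0
Truncated series: y(x) = -1 + (3/2) x^2 - (9/8) x^4 + O(x^6).

a_0 = -1; a_1 = 0; a_2 = 3/2; a_3 = 0; a_4 = -9/8; a_5 = 0


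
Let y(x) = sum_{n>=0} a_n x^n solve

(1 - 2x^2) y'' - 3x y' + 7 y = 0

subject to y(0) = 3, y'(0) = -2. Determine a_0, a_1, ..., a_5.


Ansatz: y(x) = sum_{n>=0} a_n x^n, so y'(x) = sum_{n>=1} n a_n x^(n-1) and y''(x) = sum_{n>=2} n(n-1) a_n x^(n-2).
Substitute into P(x) y'' + Q(x) y' + R(x) y = 0 with P(x) = 1 - 2x^2, Q(x) = -3x, R(x) = 7, and match powers of x.
Initial conditions: a_0 = 3, a_1 = -2.
Setting the coefficient of each power of x to zero and solving order by order (substituting the coefficients already found):
  x^0: 2 a_2 + 7 a_0 = 0  ->  2 a_2 = -7 a_0 = -21  ->  a_2 = -21/2
  x^1: 6 a_3 + 4 a_1 = 0  ->  6 a_3 = -4 a_1 = 8  ->  a_3 = 4/3
  x^2: 12 a_4 - 3 a_2 = 0  ->  12 a_4 = 3 a_2 = -63/2  ->  a_4 = -21/8
  x^3: 20 a_5 - 14 a_3 = 0  ->  20 a_5 = 14 a_3 = 56/3  ->  a_5 = 14/15
Truncated series: y(x) = 3 - 2 x - (21/2) x^2 + (4/3) x^3 - (21/8) x^4 + (14/15) x^5 + O(x^6).

a_0 = 3; a_1 = -2; a_2 = -21/2; a_3 = 4/3; a_4 = -21/8; a_5 = 14/15


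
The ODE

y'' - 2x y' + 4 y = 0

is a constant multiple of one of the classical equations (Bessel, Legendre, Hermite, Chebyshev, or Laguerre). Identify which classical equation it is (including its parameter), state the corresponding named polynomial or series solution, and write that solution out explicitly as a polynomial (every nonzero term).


The equation is already in a standard form:  y'' - 2x y' + 4 y = 0.
This matches the Hermite equation y'' - 2x y' + 2n y = 0 with 2n = 4, so n = 2; the polynomial solution is H_2(x).
With y = sum_k a_k x^k, matching x^k gives (k+2)(k+1) a_{k+2} = 2(k - n) a_k = 2(k - 2) a_k. The right side vanishes at k = 2, so the series with the parity of 2 terminates at degree 2.
Standard normalization: leading coefficient of H_n is 2^n, so a_2 = 2^2 = 4. Work downward with a_k = (k+1)(k+2) a_{k+2} / (2(k - n)):
  a_0 = (1)(2)(4) / (2(0 - 2)) = 8/(-4) = -2
Hence H_2(x) = 4 x^2 - 2.

H_2(x); series = 4 x^2 - 2


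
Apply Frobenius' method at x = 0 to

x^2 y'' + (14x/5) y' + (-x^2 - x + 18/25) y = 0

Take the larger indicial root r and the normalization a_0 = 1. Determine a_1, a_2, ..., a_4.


Write in Frobenius form y'' + (p(x)/x) y' + (q(x)/x^2) y = 0:
  p(x) = 14/5,  q(x) = -x^2 - x + 18/25.
Indicial equation: r(r-1) + (14/5) r + (18/25) = 0 -> roots r_1 = -3/5, r_2 = -6/5.
Take r = r_1 = -3/5. Let y(x) = x^r sum_{n>=0} a_n x^n with a_0 = 1.
Substitute y = x^r sum a_n x^n and match x^{r+n}. The recurrence is
  D(n) a_n - 1 a_{n-1} - 1 a_{n-2} = 0,  where D(n) = (r+n)(r+n-1) + (14/5)(r+n) + (18/25).
  a_n = [1 a_{n-1} + 1 a_{n-2}] / D(n).
Since the indicial polynomial factors as (r - r_1)(r - r_2), D(n) = (r_1 + n - r_1)(r_1 + n - r_2) = n(n + 3/5).
Evaluating step by step (a_0 = 1):
  n = 1: D(1) = 1(1 + 3/5) = 8/5; numerator = 1(1) = 1; a_1 = (1)/(8/5) = 5/8
  n = 2: D(2) = 2(2 + 3/5) = 26/5; numerator = 1(5/8) + 1(1) = 13/8; a_2 = (13/8)/(26/5) = 5/16
  n = 3: D(3) = 3(3 + 3/5) = 54/5; numerator = 1(5/16) + 1(5/8) = 15/16; a_3 = (15/16)/(54/5) = 25/288
  n = 4: D(4) = 4(4 + 3/5) = 92/5; numerator = 1(25/288) + 1(5/16) = 115/288; a_4 = (115/288)/(92/5) = 25/1152

r = -3/5; a_0 = 1; a_1 = 5/8; a_2 = 5/16; a_3 = 25/288; a_4 = 25/1152


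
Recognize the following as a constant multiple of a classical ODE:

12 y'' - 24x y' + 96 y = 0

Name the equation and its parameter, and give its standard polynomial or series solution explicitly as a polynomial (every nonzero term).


All three coefficients share the factor 12; dividing through by 12 gives  y'' - 2x y' + 8 y = 0.
This matches the Hermite equation y'' - 2x y' + 2n y = 0 with 2n = 8, so n = 4; the polynomial solution is H_4(x).
With y = sum_k a_k x^k, matching x^k gives (k+2)(k+1) a_{k+2} = 2(k - n) a_k = 2(k - 4) a_k. The right side vanishes at k = 4, so the series with the parity of 4 terminates at degree 4.
Standard normalization: leading coefficient of H_n is 2^n, so a_4 = 2^4 = 16. Work downward with a_k = (k+1)(k+2) a_{k+2} / (2(k - n)):
  a_2 = (3)(4)(16) / (2(2 - 4)) = 192/(-4) = -48
  a_0 = (1)(2)(-48) / (2(0 - 4)) = -96/(-8) = 12
Hence H_4(x) = 16 x^4 - 48 x^2 + 12.

H_4(x); series = 16 x^4 - 48 x^2 + 12


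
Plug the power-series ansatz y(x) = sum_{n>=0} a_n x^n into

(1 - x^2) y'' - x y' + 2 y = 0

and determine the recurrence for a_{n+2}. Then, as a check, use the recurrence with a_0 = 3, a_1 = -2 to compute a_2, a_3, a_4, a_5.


Substitute y = sum_n a_n x^n.
(1 - 1 x^2) y'' contributes (n+2)(n+1) a_{n+2} - n(n-1) a_n at x^n.
-x y'(x) contributes -n a_n at x^n.
2 y(x) contributes 2 a_n at x^n.
Matching x^n: (n+2)(n+1) a_{n+2} + (-n(n-1) - n + 2) a_n = 0.
Thus a_{n+2} = (n(n-1) + n - 2) / ((n+1)(n+2)) * a_n.

Check with a_0 = 3, a_1 = -2 (apply the recurrence for n = 0, 1, 2, 3): a_0 = 3, a_1 = -2, a_2 = -3, a_3 = 1/3, a_4 = -1/2, a_5 = 7/60.

a_(n+2) = (n(n-1) + n - 2) / ((n+1)(n+2)) * a_n; check: a_0 = 3, a_1 = -2, a_2 = -3, a_3 = 1/3, a_4 = -1/2, a_5 = 7/60


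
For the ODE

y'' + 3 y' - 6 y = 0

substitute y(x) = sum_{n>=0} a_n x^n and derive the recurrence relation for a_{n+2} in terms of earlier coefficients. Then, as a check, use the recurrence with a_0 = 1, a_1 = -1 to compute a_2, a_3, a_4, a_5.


Substitute y = sum_n a_n x^n.
y''(x) has coefficient (n+2)(n+1) a_{n+2} at x^n;
3 y'(x) has coefficient 3 (n+1) a_{n+1} at x^n;
-6 y(x) has coefficient -6 a_n at x^n.
Matching x^n: (n+2)(n+1) a_{n+2} + 3 (n+1) a_{n+1} - 6 a_n = 0.
Thus a_{n+2} = [-3 (n+1) a_{n+1} + 6 a_n] / ((n+1)(n+2)).

Check with a_0 = 1, a_1 = -1 (apply the recurrence for n = 0, 1, 2, 3): a_0 = 1, a_1 = -1, a_2 = 9/2, a_3 = -11/2, a_4 = 51/8, a_5 = -219/40.

a_(n+2) = [-3 (n+1) a_(n+1) + 6 a_n] / ((n+1)(n+2)); check: a_0 = 1, a_1 = -1, a_2 = 9/2, a_3 = -11/2, a_4 = 51/8, a_5 = -219/40


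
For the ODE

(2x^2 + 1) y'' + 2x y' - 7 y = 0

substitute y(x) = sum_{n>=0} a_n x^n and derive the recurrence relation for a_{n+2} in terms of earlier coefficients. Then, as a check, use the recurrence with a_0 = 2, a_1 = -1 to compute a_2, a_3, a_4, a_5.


Substitute y = sum_n a_n x^n.
(1 + 2 x^2) y'' contributes (n+2)(n+1) a_{n+2} + 2 n(n-1) a_n at x^n.
2 x y'(x) contributes 2 n a_n at x^n.
-7 y(x) contributes -7 a_n at x^n.
Matching x^n: (n+2)(n+1) a_{n+2} + (2 n(n-1) + 2 n - 7) a_n = 0.
Thus a_{n+2} = (-2 n(n-1) - 2 n + 7) / ((n+1)(n+2)) * a_n.

Check with a_0 = 2, a_1 = -1 (apply the recurrence for n = 0, 1, 2, 3): a_0 = 2, a_1 = -1, a_2 = 7, a_3 = -5/6, a_4 = -7/12, a_5 = 11/24.

a_(n+2) = (-2 n(n-1) - 2 n + 7) / ((n+1)(n+2)) * a_n; check: a_0 = 2, a_1 = -1, a_2 = 7, a_3 = -5/6, a_4 = -7/12, a_5 = 11/24


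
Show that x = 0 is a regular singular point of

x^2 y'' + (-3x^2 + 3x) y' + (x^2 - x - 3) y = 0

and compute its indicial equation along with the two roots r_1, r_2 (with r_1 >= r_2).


Divide by x^2 to reach normal form y'' + P_1(x) y' + P_2(x) y = 0 with P_1(x) = -3 + 3/x and P_2(x) = 1 - 1/x - 3/x^2.
x = 0 is a singular point because the y'-coefficient -3 + 3/x has a pole at x = 0 and the y-coefficient 1 - 1/x - 3/x^2 has a pole at x = 0.
It is a regular singular point because x P_1(x) = p(x) = 3 - 3x and x^2 P_2(x) = q(x) = x^2 - x - 3 are polynomials, hence analytic at x = 0.
p(0) = 3,  q(0) = -3.
Indicial equation: r(r-1) + p(0) r + q(0) = 0, i.e. r^2 + (p(0) - 1) r + q(0) = 0, i.e. r^2 + 2 r - 3 = 0.
Discriminant: (2)^2 - 4(-3) = 16, so r = (-2 ± 4)/2.
Solving: r_1 = 1, r_2 = -3.

indicial: r^2 + 2 r - 3 = 0; roots r_1 = 1, r_2 = -3


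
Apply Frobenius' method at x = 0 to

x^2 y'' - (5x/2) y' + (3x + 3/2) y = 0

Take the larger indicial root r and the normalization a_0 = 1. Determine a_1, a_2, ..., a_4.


Write in Frobenius form y'' + (p(x)/x) y' + (q(x)/x^2) y = 0:
  p(x) = -5/2,  q(x) = 3x + 3/2.
Indicial equation: r(r-1) + (-5/2) r + (3/2) = 0 -> roots r_1 = 3, r_2 = 1/2.
Take r = r_1 = 3. Let y(x) = x^r sum_{n>=0} a_n x^n with a_0 = 1.
Substitute y = x^r sum a_n x^n and match x^{r+n}. The recurrence is
  D(n) a_n + 3 a_{n-1} = 0,  where D(n) = (r+n)(r+n-1) + (-5/2)(r+n) + (3/2).
  a_n = -3 / D(n) * a_{n-1}.
Since the indicial polynomial factors as (r - r_1)(r - r_2), D(n) = (r_1 + n - r_1)(r_1 + n - r_2) = n(n + 5/2).
Evaluating step by step (a_0 = 1):
  n = 1: D(1) = 1(1 + 5/2) = 7/2; numerator = -3(1) = -3; a_1 = (-3)/(7/2) = -6/7
  n = 2: D(2) = 2(2 + 5/2) = 9; numerator = -3(-6/7) = 18/7; a_2 = (18/7)/(9) = 2/7
  n = 3: D(3) = 3(3 + 5/2) = 33/2; numerator = -3(2/7) = -6/7; a_3 = (-6/7)/(33/2) = -4/77
  n = 4: D(4) = 4(4 + 5/2) = 26; numerator = -3(-4/77) = 12/77; a_4 = (12/77)/(26) = 6/1001

r = 3; a_0 = 1; a_1 = -6/7; a_2 = 2/7; a_3 = -4/77; a_4 = 6/1001


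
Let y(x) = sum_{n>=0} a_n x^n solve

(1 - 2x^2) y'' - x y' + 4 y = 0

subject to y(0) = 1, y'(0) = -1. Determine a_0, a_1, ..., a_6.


Ansatz: y(x) = sum_{n>=0} a_n x^n, so y'(x) = sum_{n>=1} n a_n x^(n-1) and y''(x) = sum_{n>=2} n(n-1) a_n x^(n-2).
Substitute into P(x) y'' + Q(x) y' + R(x) y = 0 with P(x) = 1 - 2x^2, Q(x) = -x, R(x) = 4, and match powers of x.
Initial conditions: a_0 = 1, a_1 = -1.
Setting the coefficient of each power of x to zero and solving order by order (substituting the coefficients already found):
  x^0: 2 a_2 + 4 a_0 = 0  ->  2 a_2 = -4 a_0 = -4  ->  a_2 = -2
  x^1: 6 a_3 + 3 a_1 = 0  ->  6 a_3 = -3 a_1 = 3  ->  a_3 = 1/2
  x^2: 12 a_4 - 2 a_2 = 0  ->  12 a_4 = 2 a_2 = -4  ->  a_4 = -1/3
  x^3: 20 a_5 - 11 a_3 = 0  ->  20 a_5 = 11 a_3 = 11/2  ->  a_5 = 11/40
  x^4: 30 a_6 - 24 a_4 = 0  ->  30 a_6 = 24 a_4 = -8  ->  a_6 = -4/15
Truncated series: y(x) = 1 - x - 2 x^2 + (1/2) x^3 - (1/3) x^4 + (11/40) x^5 - (4/15) x^6 + O(x^7).

a_0 = 1; a_1 = -1; a_2 = -2; a_3 = 1/2; a_4 = -1/3; a_5 = 11/40; a_6 = -4/15


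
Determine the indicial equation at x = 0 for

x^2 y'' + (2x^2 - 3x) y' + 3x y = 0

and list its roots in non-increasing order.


Divide by x^2 to reach normal form y'' + P_1(x) y' + P_2(x) y = 0 with P_1(x) = 2 - 3/x and P_2(x) = 3/x.
x = 0 is a singular point because the y'-coefficient 2 - 3/x has a pole at x = 0 and the y-coefficient 3/x has a pole at x = 0.
It is a regular singular point because x P_1(x) = p(x) = 2x - 3 and x^2 P_2(x) = q(x) = 3x are polynomials, hence analytic at x = 0.
p(0) = -3,  q(0) = 0.
Indicial equation: r(r-1) + p(0) r + q(0) = 0, i.e. r^2 + (p(0) - 1) r + q(0) = 0, i.e. r^2 - 4 r = 0.
Discriminant: (-4)^2 - 4(0) = 16, so r = (4 ± 4)/2.
Solving: r_1 = 4, r_2 = 0.

indicial: r^2 - 4 r = 0; roots r_1 = 4, r_2 = 0


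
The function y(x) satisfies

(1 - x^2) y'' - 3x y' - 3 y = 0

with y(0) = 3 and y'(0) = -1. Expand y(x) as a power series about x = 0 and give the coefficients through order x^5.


Ansatz: y(x) = sum_{n>=0} a_n x^n, so y'(x) = sum_{n>=1} n a_n x^(n-1) and y''(x) = sum_{n>=2} n(n-1) a_n x^(n-2).
Substitute into P(x) y'' + Q(x) y' + R(x) y = 0 with P(x) = 1 - x^2, Q(x) = -3x, R(x) = -3, and match powers of x.
Initial conditions: a_0 = 3, a_1 = -1.
Setting the coefficient of each power of x to zero and solving order by order (substituting the coefficients already found):
  x^0: 2 a_2 - 3 a_0 = 0  ->  2 a_2 = 3 a_0 = 9  ->  a_2 = 9/2
  x^1: 6 a_3 - 6 a_1 = 0  ->  6 a_3 = 6 a_1 = -6  ->  a_3 = -1
  x^2: 12 a_4 - 11 a_2 = 0  ->  12 a_4 = 11 a_2 = 99/2  ->  a_4 = 33/8
  x^3: 20 a_5 - 18 a_3 = 0  ->  20 a_5 = 18 a_3 = -18  ->  a_5 = -9/10
Truncated series: y(x) = 3 - x + (9/2) x^2 - x^3 + (33/8) x^4 - (9/10) x^5 + O(x^6).

a_0 = 3; a_1 = -1; a_2 = 9/2; a_3 = -1; a_4 = 33/8; a_5 = -9/10


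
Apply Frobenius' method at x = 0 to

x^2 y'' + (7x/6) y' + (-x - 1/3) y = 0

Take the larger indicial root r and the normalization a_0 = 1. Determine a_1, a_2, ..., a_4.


Write in Frobenius form y'' + (p(x)/x) y' + (q(x)/x^2) y = 0:
  p(x) = 7/6,  q(x) = -x - 1/3.
Indicial equation: r(r-1) + (7/6) r + (-1/3) = 0 -> roots r_1 = 1/2, r_2 = -2/3.
Take r = r_1 = 1/2. Let y(x) = x^r sum_{n>=0} a_n x^n with a_0 = 1.
Substitute y = x^r sum a_n x^n and match x^{r+n}. The recurrence is
  D(n) a_n - 1 a_{n-1} = 0,  where D(n) = (r+n)(r+n-1) + (7/6)(r+n) + (-1/3).
  a_n = 1 / D(n) * a_{n-1}.
Since the indicial polynomial factors as (r - r_1)(r - r_2), D(n) = (r_1 + n - r_1)(r_1 + n - r_2) = n(n + 7/6).
Evaluating step by step (a_0 = 1):
  n = 1: D(1) = 1(1 + 7/6) = 13/6; numerator = 1(1) = 1; a_1 = (1)/(13/6) = 6/13
  n = 2: D(2) = 2(2 + 7/6) = 19/3; numerator = 1(6/13) = 6/13; a_2 = (6/13)/(19/3) = 18/247
  n = 3: D(3) = 3(3 + 7/6) = 25/2; numerator = 1(18/247) = 18/247; a_3 = (18/247)/(25/2) = 36/6175
  n = 4: D(4) = 4(4 + 7/6) = 62/3; numerator = 1(36/6175) = 36/6175; a_4 = (36/6175)/(62/3) = 54/191425

r = 1/2; a_0 = 1; a_1 = 6/13; a_2 = 18/247; a_3 = 36/6175; a_4 = 54/191425


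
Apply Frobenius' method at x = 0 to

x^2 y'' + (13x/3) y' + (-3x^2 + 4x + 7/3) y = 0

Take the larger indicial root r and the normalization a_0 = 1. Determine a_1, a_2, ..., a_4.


Write in Frobenius form y'' + (p(x)/x) y' + (q(x)/x^2) y = 0:
  p(x) = 13/3,  q(x) = -3x^2 + 4x + 7/3.
Indicial equation: r(r-1) + (13/3) r + (7/3) = 0 -> roots r_1 = -1, r_2 = -7/3.
Take r = r_1 = -1. Let y(x) = x^r sum_{n>=0} a_n x^n with a_0 = 1.
Substitute y = x^r sum a_n x^n and match x^{r+n}. The recurrence is
  D(n) a_n + 4 a_{n-1} - 3 a_{n-2} = 0,  where D(n) = (r+n)(r+n-1) + (13/3)(r+n) + (7/3).
  a_n = [-4 a_{n-1} + 3 a_{n-2}] / D(n).
Since the indicial polynomial factors as (r - r_1)(r - r_2), D(n) = (r_1 + n - r_1)(r_1 + n - r_2) = n(n + 4/3).
Evaluating step by step (a_0 = 1):
  n = 1: D(1) = 1(1 + 4/3) = 7/3; numerator = -4(1) = -4; a_1 = (-4)/(7/3) = -12/7
  n = 2: D(2) = 2(2 + 4/3) = 20/3; numerator = -4(-12/7) + 3(1) = 69/7; a_2 = (69/7)/(20/3) = 207/140
  n = 3: D(3) = 3(3 + 4/3) = 13; numerator = -4(207/140) + 3(-12/7) = -387/35; a_3 = (-387/35)/(13) = -387/455
  n = 4: D(4) = 4(4 + 4/3) = 64/3; numerator = -4(-387/455) + 3(207/140) = 2853/364; a_4 = (2853/364)/(64/3) = 8559/23296

r = -1; a_0 = 1; a_1 = -12/7; a_2 = 207/140; a_3 = -387/455; a_4 = 8559/23296


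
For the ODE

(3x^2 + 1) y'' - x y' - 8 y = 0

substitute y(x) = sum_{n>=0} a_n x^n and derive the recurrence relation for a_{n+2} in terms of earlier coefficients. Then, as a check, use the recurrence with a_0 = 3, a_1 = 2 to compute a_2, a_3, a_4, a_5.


Substitute y = sum_n a_n x^n.
(1 + 3 x^2) y'' contributes (n+2)(n+1) a_{n+2} + 3 n(n-1) a_n at x^n.
-x y'(x) contributes -n a_n at x^n.
-8 y(x) contributes -8 a_n at x^n.
Matching x^n: (n+2)(n+1) a_{n+2} + (3 n(n-1) - n - 8) a_n = 0.
Thus a_{n+2} = (-3 n(n-1) + n + 8) / ((n+1)(n+2)) * a_n.

Check with a_0 = 3, a_1 = 2 (apply the recurrence for n = 0, 1, 2, 3): a_0 = 3, a_1 = 2, a_2 = 12, a_3 = 3, a_4 = 4, a_5 = -21/20.

a_(n+2) = (-3 n(n-1) + n + 8) / ((n+1)(n+2)) * a_n; check: a_0 = 3, a_1 = 2, a_2 = 12, a_3 = 3, a_4 = 4, a_5 = -21/20


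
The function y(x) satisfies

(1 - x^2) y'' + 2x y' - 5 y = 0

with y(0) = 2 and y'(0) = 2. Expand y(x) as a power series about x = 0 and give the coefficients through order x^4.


Ansatz: y(x) = sum_{n>=0} a_n x^n, so y'(x) = sum_{n>=1} n a_n x^(n-1) and y''(x) = sum_{n>=2} n(n-1) a_n x^(n-2).
Substitute into P(x) y'' + Q(x) y' + R(x) y = 0 with P(x) = 1 - x^2, Q(x) = 2x, R(x) = -5, and match powers of x.
Initial conditions: a_0 = 2, a_1 = 2.
Setting the coefficient of each power of x to zero and solving order by order (substituting the coefficients already found):
  x^0: 2 a_2 - 5 a_0 = 0  ->  2 a_2 = 5 a_0 = 10  ->  a_2 = 5
  x^1: 6 a_3 - 3 a_1 = 0  ->  6 a_3 = 3 a_1 = 6  ->  a_3 = 1
  x^2: 12 a_4 - 3 a_2 = 0  ->  12 a_4 = 3 a_2 = 15  ->  a_4 = 5/4
Truncated series: y(x) = 2 + 2 x + 5 x^2 + x^3 + (5/4) x^4 + O(x^5).

a_0 = 2; a_1 = 2; a_2 = 5; a_3 = 1; a_4 = 5/4


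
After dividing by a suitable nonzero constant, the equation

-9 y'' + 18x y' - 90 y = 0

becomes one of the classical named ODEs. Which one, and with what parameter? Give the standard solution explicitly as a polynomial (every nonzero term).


All three coefficients share the factor -9; dividing through by -9 gives  y'' - 2x y' + 10 y = 0.
This matches the Hermite equation y'' - 2x y' + 2n y = 0 with 2n = 10, so n = 5; the polynomial solution is H_5(x).
With y = sum_k a_k x^k, matching x^k gives (k+2)(k+1) a_{k+2} = 2(k - n) a_k = 2(k - 5) a_k. The right side vanishes at k = 5, so the series with the parity of 5 terminates at degree 5.
Standard normalization: leading coefficient of H_n is 2^n, so a_5 = 2^5 = 32. Work downward with a_k = (k+1)(k+2) a_{k+2} / (2(k - n)):
  a_3 = (4)(5)(32) / (2(3 - 5)) = 640/(-4) = -160
  a_1 = (2)(3)(-160) / (2(1 - 5)) = -960/(-8) = 120
Hence H_5(x) = 32 x^5 - 160 x^3 + 120 x.

H_5(x); series = 32 x^5 - 160 x^3 + 120 x


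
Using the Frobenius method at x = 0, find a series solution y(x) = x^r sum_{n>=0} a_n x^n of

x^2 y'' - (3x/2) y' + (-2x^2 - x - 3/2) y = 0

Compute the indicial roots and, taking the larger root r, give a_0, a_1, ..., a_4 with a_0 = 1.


Write in Frobenius form y'' + (p(x)/x) y' + (q(x)/x^2) y = 0:
  p(x) = -3/2,  q(x) = -2x^2 - x - 3/2.
Indicial equation: r(r-1) + (-3/2) r + (-3/2) = 0 -> roots r_1 = 3, r_2 = -1/2.
Take r = r_1 = 3. Let y(x) = x^r sum_{n>=0} a_n x^n with a_0 = 1.
Substitute y = x^r sum a_n x^n and match x^{r+n}. The recurrence is
  D(n) a_n - 1 a_{n-1} - 2 a_{n-2} = 0,  where D(n) = (r+n)(r+n-1) + (-3/2)(r+n) + (-3/2).
  a_n = [1 a_{n-1} + 2 a_{n-2}] / D(n).
Since the indicial polynomial factors as (r - r_1)(r - r_2), D(n) = (r_1 + n - r_1)(r_1 + n - r_2) = n(n + 7/2).
Evaluating step by step (a_0 = 1):
  n = 1: D(1) = 1(1 + 7/2) = 9/2; numerator = 1(1) = 1; a_1 = (1)/(9/2) = 2/9
  n = 2: D(2) = 2(2 + 7/2) = 11; numerator = 1(2/9) + 2(1) = 20/9; a_2 = (20/9)/(11) = 20/99
  n = 3: D(3) = 3(3 + 7/2) = 39/2; numerator = 1(20/99) + 2(2/9) = 64/99; a_3 = (64/99)/(39/2) = 128/3861
  n = 4: D(4) = 4(4 + 7/2) = 30; numerator = 1(128/3861) + 2(20/99) = 1688/3861; a_4 = (1688/3861)/(30) = 844/57915

r = 3; a_0 = 1; a_1 = 2/9; a_2 = 20/99; a_3 = 128/3861; a_4 = 844/57915


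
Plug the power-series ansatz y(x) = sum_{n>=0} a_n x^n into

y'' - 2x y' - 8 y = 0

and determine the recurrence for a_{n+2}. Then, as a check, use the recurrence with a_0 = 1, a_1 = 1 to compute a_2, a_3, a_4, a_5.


Substitute y = sum_n a_n x^n.
y''(x) has coefficient (n+2)(n+1) a_{n+2} at x^n;
-2 x y'(x) has coefficient -2 n a_n at x^n (shift);
-8 y(x) has coefficient -8 a_n at x^n.
Matching x^n: (n+2)(n+1) a_{n+2} + (-2n - 8) a_n = 0.
Thus a_{n+2} = (2n + 8) / ((n+1)(n+2)) * a_n.

Check with a_0 = 1, a_1 = 1 (apply the recurrence for n = 0, 1, 2, 3): a_0 = 1, a_1 = 1, a_2 = 4, a_3 = 5/3, a_4 = 4, a_5 = 7/6.

a_(n+2) = (2n + 8) / ((n+1)(n+2)) * a_n; check: a_0 = 1, a_1 = 1, a_2 = 4, a_3 = 5/3, a_4 = 4, a_5 = 7/6


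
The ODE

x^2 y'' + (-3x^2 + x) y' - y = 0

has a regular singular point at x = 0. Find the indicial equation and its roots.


Divide by x^2 to reach normal form y'' + P_1(x) y' + P_2(x) y = 0 with P_1(x) = -3 + 1/x and P_2(x) = -1/x^2.
x = 0 is a singular point because the y'-coefficient -3 + 1/x has a pole at x = 0 and the y-coefficient -1/x^2 has a pole at x = 0.
It is a regular singular point because x P_1(x) = p(x) = 1 - 3x and x^2 P_2(x) = q(x) = -1 are polynomials, hence analytic at x = 0.
p(0) = 1,  q(0) = -1.
Indicial equation: r(r-1) + p(0) r + q(0) = 0, i.e. r^2 + (p(0) - 1) r + q(0) = 0, i.e. r^2 - 1 = 0.
Discriminant: (0)^2 - 4(-1) = 4, so r = (0 ± 2)/2.
Solving: r_1 = 1, r_2 = -1.

indicial: r^2 - 1 = 0; roots r_1 = 1, r_2 = -1
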